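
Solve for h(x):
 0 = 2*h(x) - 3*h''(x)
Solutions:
 h(x) = C1*exp(-sqrt(6)*x/3) + C2*exp(sqrt(6)*x/3)


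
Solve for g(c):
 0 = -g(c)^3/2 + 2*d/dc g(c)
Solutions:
 g(c) = -sqrt(2)*sqrt(-1/(C1 + c))
 g(c) = sqrt(2)*sqrt(-1/(C1 + c))


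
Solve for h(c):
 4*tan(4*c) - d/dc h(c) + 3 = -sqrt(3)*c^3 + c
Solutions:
 h(c) = C1 + sqrt(3)*c^4/4 - c^2/2 + 3*c - log(cos(4*c))


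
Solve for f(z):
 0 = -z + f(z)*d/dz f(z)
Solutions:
 f(z) = -sqrt(C1 + z^2)
 f(z) = sqrt(C1 + z^2)


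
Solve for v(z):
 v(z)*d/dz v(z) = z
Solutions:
 v(z) = -sqrt(C1 + z^2)
 v(z) = sqrt(C1 + z^2)


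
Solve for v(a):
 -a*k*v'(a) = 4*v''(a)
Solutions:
 v(a) = Piecewise((-sqrt(2)*sqrt(pi)*C1*erf(sqrt(2)*a*sqrt(k)/4)/sqrt(k) - C2, (k > 0) | (k < 0)), (-C1*a - C2, True))


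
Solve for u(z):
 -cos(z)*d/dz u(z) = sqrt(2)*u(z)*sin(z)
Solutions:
 u(z) = C1*cos(z)^(sqrt(2))


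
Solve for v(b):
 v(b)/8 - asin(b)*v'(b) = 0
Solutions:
 v(b) = C1*exp(Integral(1/asin(b), b)/8)


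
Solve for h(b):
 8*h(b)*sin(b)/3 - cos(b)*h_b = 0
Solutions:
 h(b) = C1/cos(b)^(8/3)


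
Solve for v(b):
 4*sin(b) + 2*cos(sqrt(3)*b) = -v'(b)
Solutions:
 v(b) = C1 - 2*sqrt(3)*sin(sqrt(3)*b)/3 + 4*cos(b)


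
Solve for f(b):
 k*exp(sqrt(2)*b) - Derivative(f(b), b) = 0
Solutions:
 f(b) = C1 + sqrt(2)*k*exp(sqrt(2)*b)/2


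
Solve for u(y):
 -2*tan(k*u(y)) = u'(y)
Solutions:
 u(y) = Piecewise((-asin(exp(C1*k - 2*k*y))/k + pi/k, Ne(k, 0)), (nan, True))
 u(y) = Piecewise((asin(exp(C1*k - 2*k*y))/k, Ne(k, 0)), (nan, True))


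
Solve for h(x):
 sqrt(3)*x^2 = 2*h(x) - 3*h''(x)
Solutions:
 h(x) = C1*exp(-sqrt(6)*x/3) + C2*exp(sqrt(6)*x/3) + sqrt(3)*x^2/2 + 3*sqrt(3)/2


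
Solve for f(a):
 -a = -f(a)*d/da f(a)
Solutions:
 f(a) = -sqrt(C1 + a^2)
 f(a) = sqrt(C1 + a^2)


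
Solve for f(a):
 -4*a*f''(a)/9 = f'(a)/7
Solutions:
 f(a) = C1 + C2*a^(19/28)


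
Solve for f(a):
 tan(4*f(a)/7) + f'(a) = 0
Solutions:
 f(a) = -7*asin(C1*exp(-4*a/7))/4 + 7*pi/4
 f(a) = 7*asin(C1*exp(-4*a/7))/4


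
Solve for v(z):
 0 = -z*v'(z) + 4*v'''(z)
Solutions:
 v(z) = C1 + Integral(C2*airyai(2^(1/3)*z/2) + C3*airybi(2^(1/3)*z/2), z)


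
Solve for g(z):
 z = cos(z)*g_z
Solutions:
 g(z) = C1 + Integral(z/cos(z), z)


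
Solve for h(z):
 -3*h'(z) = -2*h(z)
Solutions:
 h(z) = C1*exp(2*z/3)


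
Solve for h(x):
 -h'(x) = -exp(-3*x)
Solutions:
 h(x) = C1 - exp(-3*x)/3


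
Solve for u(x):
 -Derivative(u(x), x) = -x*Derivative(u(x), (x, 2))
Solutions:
 u(x) = C1 + C2*x^2


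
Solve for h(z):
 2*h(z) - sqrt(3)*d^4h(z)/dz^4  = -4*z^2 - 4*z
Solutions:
 h(z) = C1*exp(-2^(1/4)*3^(7/8)*z/3) + C2*exp(2^(1/4)*3^(7/8)*z/3) + C3*sin(2^(1/4)*3^(7/8)*z/3) + C4*cos(2^(1/4)*3^(7/8)*z/3) - 2*z^2 - 2*z


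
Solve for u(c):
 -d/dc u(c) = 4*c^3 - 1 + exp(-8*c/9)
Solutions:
 u(c) = C1 - c^4 + c + 9*exp(-8*c/9)/8


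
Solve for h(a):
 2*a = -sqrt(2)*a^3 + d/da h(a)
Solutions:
 h(a) = C1 + sqrt(2)*a^4/4 + a^2


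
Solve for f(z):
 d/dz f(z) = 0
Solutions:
 f(z) = C1


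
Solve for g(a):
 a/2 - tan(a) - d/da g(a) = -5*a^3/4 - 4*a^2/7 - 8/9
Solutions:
 g(a) = C1 + 5*a^4/16 + 4*a^3/21 + a^2/4 + 8*a/9 + log(cos(a))


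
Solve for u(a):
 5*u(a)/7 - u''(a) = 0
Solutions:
 u(a) = C1*exp(-sqrt(35)*a/7) + C2*exp(sqrt(35)*a/7)


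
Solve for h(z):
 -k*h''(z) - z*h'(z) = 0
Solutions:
 h(z) = C1 + C2*sqrt(k)*erf(sqrt(2)*z*sqrt(1/k)/2)


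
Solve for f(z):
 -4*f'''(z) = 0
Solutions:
 f(z) = C1 + C2*z + C3*z^2


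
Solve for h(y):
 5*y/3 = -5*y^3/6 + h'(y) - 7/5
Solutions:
 h(y) = C1 + 5*y^4/24 + 5*y^2/6 + 7*y/5


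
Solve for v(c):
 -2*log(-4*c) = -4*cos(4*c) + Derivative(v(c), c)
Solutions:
 v(c) = C1 - 2*c*log(-c) - 4*c*log(2) + 2*c + sin(4*c)


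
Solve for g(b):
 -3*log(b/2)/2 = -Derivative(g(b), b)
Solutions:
 g(b) = C1 + 3*b*log(b)/2 - 3*b/2 - 3*b*log(2)/2


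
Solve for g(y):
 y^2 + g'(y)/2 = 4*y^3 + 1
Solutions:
 g(y) = C1 + 2*y^4 - 2*y^3/3 + 2*y


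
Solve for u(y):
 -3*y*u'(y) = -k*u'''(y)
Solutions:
 u(y) = C1 + Integral(C2*airyai(3^(1/3)*y*(1/k)^(1/3)) + C3*airybi(3^(1/3)*y*(1/k)^(1/3)), y)


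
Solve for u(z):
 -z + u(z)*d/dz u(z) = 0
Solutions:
 u(z) = -sqrt(C1 + z^2)
 u(z) = sqrt(C1 + z^2)


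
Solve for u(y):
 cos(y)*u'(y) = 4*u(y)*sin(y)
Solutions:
 u(y) = C1/cos(y)^4


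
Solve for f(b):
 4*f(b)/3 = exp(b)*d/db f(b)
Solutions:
 f(b) = C1*exp(-4*exp(-b)/3)


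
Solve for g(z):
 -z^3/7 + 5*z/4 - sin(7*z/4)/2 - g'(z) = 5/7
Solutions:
 g(z) = C1 - z^4/28 + 5*z^2/8 - 5*z/7 + 2*cos(7*z/4)/7


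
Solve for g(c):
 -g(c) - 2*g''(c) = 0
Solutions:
 g(c) = C1*sin(sqrt(2)*c/2) + C2*cos(sqrt(2)*c/2)


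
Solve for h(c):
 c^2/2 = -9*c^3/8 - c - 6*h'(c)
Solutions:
 h(c) = C1 - 3*c^4/64 - c^3/36 - c^2/12


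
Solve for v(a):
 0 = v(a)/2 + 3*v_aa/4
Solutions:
 v(a) = C1*sin(sqrt(6)*a/3) + C2*cos(sqrt(6)*a/3)


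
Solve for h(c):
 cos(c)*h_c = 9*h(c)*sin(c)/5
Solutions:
 h(c) = C1/cos(c)^(9/5)


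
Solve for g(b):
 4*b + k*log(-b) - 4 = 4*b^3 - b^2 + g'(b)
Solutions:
 g(b) = C1 - b^4 + b^3/3 + 2*b^2 + b*k*log(-b) + b*(-k - 4)


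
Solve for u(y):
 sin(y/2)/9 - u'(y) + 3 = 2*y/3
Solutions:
 u(y) = C1 - y^2/3 + 3*y - 2*cos(y/2)/9


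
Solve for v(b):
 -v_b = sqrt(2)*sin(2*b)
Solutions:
 v(b) = C1 + sqrt(2)*cos(2*b)/2


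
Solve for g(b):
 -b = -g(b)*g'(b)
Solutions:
 g(b) = -sqrt(C1 + b^2)
 g(b) = sqrt(C1 + b^2)


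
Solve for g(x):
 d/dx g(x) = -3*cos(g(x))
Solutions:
 g(x) = pi - asin((C1 + exp(6*x))/(C1 - exp(6*x)))
 g(x) = asin((C1 + exp(6*x))/(C1 - exp(6*x)))


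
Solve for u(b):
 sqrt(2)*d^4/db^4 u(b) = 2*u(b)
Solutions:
 u(b) = C1*exp(-2^(1/8)*b) + C2*exp(2^(1/8)*b) + C3*sin(2^(1/8)*b) + C4*cos(2^(1/8)*b)


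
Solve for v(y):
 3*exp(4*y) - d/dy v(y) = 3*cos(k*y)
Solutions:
 v(y) = C1 + 3*exp(4*y)/4 - 3*sin(k*y)/k


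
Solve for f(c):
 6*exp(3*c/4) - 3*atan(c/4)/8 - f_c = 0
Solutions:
 f(c) = C1 - 3*c*atan(c/4)/8 + 8*exp(3*c/4) + 3*log(c^2 + 16)/4


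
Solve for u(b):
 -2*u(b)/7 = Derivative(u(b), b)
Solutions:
 u(b) = C1*exp(-2*b/7)


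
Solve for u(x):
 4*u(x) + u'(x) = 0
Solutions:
 u(x) = C1*exp(-4*x)


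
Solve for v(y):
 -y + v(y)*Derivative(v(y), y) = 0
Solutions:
 v(y) = -sqrt(C1 + y^2)
 v(y) = sqrt(C1 + y^2)


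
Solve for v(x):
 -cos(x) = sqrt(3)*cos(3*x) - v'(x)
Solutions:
 v(x) = C1 + sin(x) + sqrt(3)*sin(3*x)/3


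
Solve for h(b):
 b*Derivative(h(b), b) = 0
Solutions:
 h(b) = C1


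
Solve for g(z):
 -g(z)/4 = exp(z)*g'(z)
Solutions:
 g(z) = C1*exp(exp(-z)/4)


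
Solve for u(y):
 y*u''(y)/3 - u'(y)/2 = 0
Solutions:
 u(y) = C1 + C2*y^(5/2)


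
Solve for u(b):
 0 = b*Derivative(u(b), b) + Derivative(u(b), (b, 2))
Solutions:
 u(b) = C1 + C2*erf(sqrt(2)*b/2)


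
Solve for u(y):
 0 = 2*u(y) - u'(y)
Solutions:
 u(y) = C1*exp(2*y)


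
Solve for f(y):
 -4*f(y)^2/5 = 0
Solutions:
 f(y) = 0


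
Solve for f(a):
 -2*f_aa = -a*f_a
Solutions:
 f(a) = C1 + C2*erfi(a/2)


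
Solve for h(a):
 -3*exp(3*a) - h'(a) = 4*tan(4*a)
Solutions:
 h(a) = C1 - exp(3*a) + log(cos(4*a))


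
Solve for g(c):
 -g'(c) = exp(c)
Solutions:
 g(c) = C1 - exp(c)


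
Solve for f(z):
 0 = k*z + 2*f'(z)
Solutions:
 f(z) = C1 - k*z^2/4


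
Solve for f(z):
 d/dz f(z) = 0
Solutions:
 f(z) = C1


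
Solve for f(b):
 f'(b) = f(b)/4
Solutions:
 f(b) = C1*exp(b/4)


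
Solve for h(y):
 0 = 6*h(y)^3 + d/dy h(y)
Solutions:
 h(y) = -sqrt(2)*sqrt(-1/(C1 - 6*y))/2
 h(y) = sqrt(2)*sqrt(-1/(C1 - 6*y))/2


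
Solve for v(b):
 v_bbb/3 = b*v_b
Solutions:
 v(b) = C1 + Integral(C2*airyai(3^(1/3)*b) + C3*airybi(3^(1/3)*b), b)


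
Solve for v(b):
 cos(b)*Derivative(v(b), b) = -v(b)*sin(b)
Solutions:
 v(b) = C1*cos(b)


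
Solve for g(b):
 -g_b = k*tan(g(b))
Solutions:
 g(b) = pi - asin(C1*exp(-b*k))
 g(b) = asin(C1*exp(-b*k))


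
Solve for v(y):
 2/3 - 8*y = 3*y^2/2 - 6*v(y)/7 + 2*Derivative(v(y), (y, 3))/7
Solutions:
 v(y) = C3*exp(3^(1/3)*y) + 7*y^2/4 + 28*y/3 + (C1*sin(3^(5/6)*y/2) + C2*cos(3^(5/6)*y/2))*exp(-3^(1/3)*y/2) - 7/9


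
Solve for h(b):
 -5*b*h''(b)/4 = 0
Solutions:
 h(b) = C1 + C2*b


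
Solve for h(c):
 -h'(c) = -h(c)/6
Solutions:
 h(c) = C1*exp(c/6)


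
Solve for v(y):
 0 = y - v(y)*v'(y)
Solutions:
 v(y) = -sqrt(C1 + y^2)
 v(y) = sqrt(C1 + y^2)


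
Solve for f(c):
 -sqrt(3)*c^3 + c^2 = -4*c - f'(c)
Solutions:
 f(c) = C1 + sqrt(3)*c^4/4 - c^3/3 - 2*c^2


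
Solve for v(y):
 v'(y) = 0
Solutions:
 v(y) = C1


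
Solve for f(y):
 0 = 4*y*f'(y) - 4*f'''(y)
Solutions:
 f(y) = C1 + Integral(C2*airyai(y) + C3*airybi(y), y)


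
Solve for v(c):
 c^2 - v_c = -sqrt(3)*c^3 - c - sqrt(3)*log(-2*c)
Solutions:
 v(c) = C1 + sqrt(3)*c^4/4 + c^3/3 + c^2/2 + sqrt(3)*c*log(-c) + sqrt(3)*c*(-1 + log(2))


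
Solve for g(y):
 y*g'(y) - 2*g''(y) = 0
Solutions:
 g(y) = C1 + C2*erfi(y/2)


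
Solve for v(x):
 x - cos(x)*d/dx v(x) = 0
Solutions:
 v(x) = C1 + Integral(x/cos(x), x)


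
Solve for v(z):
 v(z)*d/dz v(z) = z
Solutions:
 v(z) = -sqrt(C1 + z^2)
 v(z) = sqrt(C1 + z^2)


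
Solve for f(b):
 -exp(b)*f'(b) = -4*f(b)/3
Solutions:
 f(b) = C1*exp(-4*exp(-b)/3)


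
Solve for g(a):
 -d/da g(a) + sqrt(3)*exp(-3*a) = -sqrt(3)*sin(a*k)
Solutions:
 g(a) = C1 - sqrt(3)*exp(-3*a)/3 - sqrt(3)*cos(a*k)/k


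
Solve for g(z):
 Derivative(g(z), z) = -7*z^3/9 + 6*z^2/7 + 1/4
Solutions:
 g(z) = C1 - 7*z^4/36 + 2*z^3/7 + z/4


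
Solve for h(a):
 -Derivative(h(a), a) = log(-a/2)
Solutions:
 h(a) = C1 - a*log(-a) + a*(log(2) + 1)


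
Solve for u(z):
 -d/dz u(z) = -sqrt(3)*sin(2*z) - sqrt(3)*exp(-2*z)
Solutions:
 u(z) = C1 - sqrt(3)*cos(2*z)/2 - sqrt(3)*exp(-2*z)/2


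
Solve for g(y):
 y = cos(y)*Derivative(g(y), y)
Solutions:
 g(y) = C1 + Integral(y/cos(y), y)


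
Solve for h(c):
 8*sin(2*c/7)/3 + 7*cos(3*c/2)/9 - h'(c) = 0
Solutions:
 h(c) = C1 + 14*sin(3*c/2)/27 - 28*cos(2*c/7)/3


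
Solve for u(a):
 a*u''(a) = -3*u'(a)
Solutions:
 u(a) = C1 + C2/a^2


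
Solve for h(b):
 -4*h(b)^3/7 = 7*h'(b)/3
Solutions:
 h(b) = -7*sqrt(2)*sqrt(-1/(C1 - 12*b))/2
 h(b) = 7*sqrt(2)*sqrt(-1/(C1 - 12*b))/2


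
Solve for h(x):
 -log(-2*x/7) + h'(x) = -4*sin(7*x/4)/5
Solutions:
 h(x) = C1 + x*log(-x) - x*log(7) - x + x*log(2) + 16*cos(7*x/4)/35


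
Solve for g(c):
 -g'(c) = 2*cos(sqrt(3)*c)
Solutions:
 g(c) = C1 - 2*sqrt(3)*sin(sqrt(3)*c)/3


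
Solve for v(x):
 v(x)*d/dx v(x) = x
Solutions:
 v(x) = -sqrt(C1 + x^2)
 v(x) = sqrt(C1 + x^2)


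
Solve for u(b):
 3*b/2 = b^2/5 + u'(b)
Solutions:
 u(b) = C1 - b^3/15 + 3*b^2/4


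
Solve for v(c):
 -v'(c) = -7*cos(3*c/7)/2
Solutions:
 v(c) = C1 + 49*sin(3*c/7)/6


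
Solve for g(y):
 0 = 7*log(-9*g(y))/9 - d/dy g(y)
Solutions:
 -9*Integral(1/(log(-_y) + 2*log(3)), (_y, g(y)))/7 = C1 - y


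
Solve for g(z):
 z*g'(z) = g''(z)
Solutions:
 g(z) = C1 + C2*erfi(sqrt(2)*z/2)


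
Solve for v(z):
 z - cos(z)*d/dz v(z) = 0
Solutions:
 v(z) = C1 + Integral(z/cos(z), z)


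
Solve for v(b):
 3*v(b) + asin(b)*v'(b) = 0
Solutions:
 v(b) = C1*exp(-3*Integral(1/asin(b), b))


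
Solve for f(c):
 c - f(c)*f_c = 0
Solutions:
 f(c) = -sqrt(C1 + c^2)
 f(c) = sqrt(C1 + c^2)


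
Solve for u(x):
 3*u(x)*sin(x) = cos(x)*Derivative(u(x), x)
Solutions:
 u(x) = C1/cos(x)^3


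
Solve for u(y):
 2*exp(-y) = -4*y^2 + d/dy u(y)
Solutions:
 u(y) = C1 + 4*y^3/3 - 2*exp(-y)


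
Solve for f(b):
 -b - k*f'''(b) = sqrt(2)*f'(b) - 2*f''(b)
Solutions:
 f(b) = C1 + C2*exp(b*(1 - sqrt(-sqrt(2)*k + 1))/k) + C3*exp(b*(sqrt(-sqrt(2)*k + 1) + 1)/k) - sqrt(2)*b^2/4 - b


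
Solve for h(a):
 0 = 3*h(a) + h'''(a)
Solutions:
 h(a) = C3*exp(-3^(1/3)*a) + (C1*sin(3^(5/6)*a/2) + C2*cos(3^(5/6)*a/2))*exp(3^(1/3)*a/2)


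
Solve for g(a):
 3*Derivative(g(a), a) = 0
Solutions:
 g(a) = C1


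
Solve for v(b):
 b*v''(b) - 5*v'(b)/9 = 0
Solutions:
 v(b) = C1 + C2*b^(14/9)


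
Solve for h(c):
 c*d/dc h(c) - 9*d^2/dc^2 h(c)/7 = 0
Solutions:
 h(c) = C1 + C2*erfi(sqrt(14)*c/6)


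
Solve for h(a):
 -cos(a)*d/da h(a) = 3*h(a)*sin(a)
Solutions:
 h(a) = C1*cos(a)^3


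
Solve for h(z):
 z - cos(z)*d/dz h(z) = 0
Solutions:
 h(z) = C1 + Integral(z/cos(z), z)


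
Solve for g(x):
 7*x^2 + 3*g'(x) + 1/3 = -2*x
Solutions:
 g(x) = C1 - 7*x^3/9 - x^2/3 - x/9


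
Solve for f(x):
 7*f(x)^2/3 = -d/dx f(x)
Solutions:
 f(x) = 3/(C1 + 7*x)


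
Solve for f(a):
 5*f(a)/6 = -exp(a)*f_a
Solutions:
 f(a) = C1*exp(5*exp(-a)/6)


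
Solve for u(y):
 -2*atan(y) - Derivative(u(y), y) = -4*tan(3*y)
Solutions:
 u(y) = C1 - 2*y*atan(y) + log(y^2 + 1) - 4*log(cos(3*y))/3


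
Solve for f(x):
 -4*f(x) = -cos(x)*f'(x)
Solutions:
 f(x) = C1*(sin(x)^2 + 2*sin(x) + 1)/(sin(x)^2 - 2*sin(x) + 1)


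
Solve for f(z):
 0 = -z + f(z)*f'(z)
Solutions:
 f(z) = -sqrt(C1 + z^2)
 f(z) = sqrt(C1 + z^2)


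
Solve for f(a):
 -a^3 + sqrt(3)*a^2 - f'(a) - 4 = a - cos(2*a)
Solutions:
 f(a) = C1 - a^4/4 + sqrt(3)*a^3/3 - a^2/2 - 4*a + sin(2*a)/2


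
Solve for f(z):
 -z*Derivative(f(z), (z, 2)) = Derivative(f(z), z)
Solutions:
 f(z) = C1 + C2*log(z)


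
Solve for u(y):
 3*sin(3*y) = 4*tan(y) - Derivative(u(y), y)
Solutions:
 u(y) = C1 - 4*log(cos(y)) + cos(3*y)


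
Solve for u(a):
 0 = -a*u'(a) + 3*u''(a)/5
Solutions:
 u(a) = C1 + C2*erfi(sqrt(30)*a/6)


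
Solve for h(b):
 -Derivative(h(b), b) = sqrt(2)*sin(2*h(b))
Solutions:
 h(b) = pi - acos((-C1 - exp(4*sqrt(2)*b))/(C1 - exp(4*sqrt(2)*b)))/2
 h(b) = acos((-C1 - exp(4*sqrt(2)*b))/(C1 - exp(4*sqrt(2)*b)))/2


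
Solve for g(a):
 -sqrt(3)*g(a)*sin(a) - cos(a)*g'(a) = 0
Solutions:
 g(a) = C1*cos(a)^(sqrt(3))


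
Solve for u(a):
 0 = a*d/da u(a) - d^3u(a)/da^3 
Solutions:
 u(a) = C1 + Integral(C2*airyai(a) + C3*airybi(a), a)


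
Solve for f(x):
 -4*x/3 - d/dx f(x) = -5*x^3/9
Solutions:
 f(x) = C1 + 5*x^4/36 - 2*x^2/3


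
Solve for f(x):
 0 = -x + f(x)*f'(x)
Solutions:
 f(x) = -sqrt(C1 + x^2)
 f(x) = sqrt(C1 + x^2)


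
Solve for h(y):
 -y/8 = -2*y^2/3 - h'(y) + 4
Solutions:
 h(y) = C1 - 2*y^3/9 + y^2/16 + 4*y


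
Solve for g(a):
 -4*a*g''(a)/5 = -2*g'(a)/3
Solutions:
 g(a) = C1 + C2*a^(11/6)


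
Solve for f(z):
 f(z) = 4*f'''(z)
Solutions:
 f(z) = C3*exp(2^(1/3)*z/2) + (C1*sin(2^(1/3)*sqrt(3)*z/4) + C2*cos(2^(1/3)*sqrt(3)*z/4))*exp(-2^(1/3)*z/4)


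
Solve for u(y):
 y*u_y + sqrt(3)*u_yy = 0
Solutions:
 u(y) = C1 + C2*erf(sqrt(2)*3^(3/4)*y/6)


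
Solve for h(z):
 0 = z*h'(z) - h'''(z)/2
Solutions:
 h(z) = C1 + Integral(C2*airyai(2^(1/3)*z) + C3*airybi(2^(1/3)*z), z)


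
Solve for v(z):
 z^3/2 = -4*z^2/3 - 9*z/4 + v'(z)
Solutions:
 v(z) = C1 + z^4/8 + 4*z^3/9 + 9*z^2/8


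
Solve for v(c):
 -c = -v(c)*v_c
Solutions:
 v(c) = -sqrt(C1 + c^2)
 v(c) = sqrt(C1 + c^2)


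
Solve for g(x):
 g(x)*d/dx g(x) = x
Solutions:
 g(x) = -sqrt(C1 + x^2)
 g(x) = sqrt(C1 + x^2)


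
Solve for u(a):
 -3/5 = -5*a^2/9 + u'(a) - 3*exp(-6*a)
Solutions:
 u(a) = C1 + 5*a^3/27 - 3*a/5 - exp(-6*a)/2


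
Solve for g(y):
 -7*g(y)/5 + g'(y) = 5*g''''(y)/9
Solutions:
 g(y) = (C1*sin(y*(-sqrt(15)*37^(1/4)*sin(atan(2*sqrt(3)/5)/2) + 5*sqrt(3))/10) + C2*cos(y*(-sqrt(15)*37^(1/4)*sin(atan(2*sqrt(3)/5)/2) + 5*sqrt(3))/10))*exp(sqrt(15)*37^(1/4)*y*cos(atan(2*sqrt(3)/5)/2)/10) + (C3*sin(y*(sqrt(15)*37^(1/4)*sin(atan(2*sqrt(3)/5)/2) + 5*sqrt(3))/10) + C4*cos(y*(sqrt(15)*37^(1/4)*sin(atan(2*sqrt(3)/5)/2) + 5*sqrt(3))/10))*exp(-sqrt(15)*37^(1/4)*y*cos(atan(2*sqrt(3)/5)/2)/10)


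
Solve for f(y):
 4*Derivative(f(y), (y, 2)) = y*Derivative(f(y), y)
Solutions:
 f(y) = C1 + C2*erfi(sqrt(2)*y/4)


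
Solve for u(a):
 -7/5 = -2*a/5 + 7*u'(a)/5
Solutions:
 u(a) = C1 + a^2/7 - a


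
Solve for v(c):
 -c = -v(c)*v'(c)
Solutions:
 v(c) = -sqrt(C1 + c^2)
 v(c) = sqrt(C1 + c^2)


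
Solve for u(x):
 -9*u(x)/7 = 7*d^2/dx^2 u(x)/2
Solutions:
 u(x) = C1*sin(3*sqrt(2)*x/7) + C2*cos(3*sqrt(2)*x/7)


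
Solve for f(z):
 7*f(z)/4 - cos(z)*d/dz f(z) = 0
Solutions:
 f(z) = C1*(sin(z) + 1)^(7/8)/(sin(z) - 1)^(7/8)


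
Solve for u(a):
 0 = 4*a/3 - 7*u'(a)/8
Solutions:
 u(a) = C1 + 16*a^2/21


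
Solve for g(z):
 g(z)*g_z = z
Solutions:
 g(z) = -sqrt(C1 + z^2)
 g(z) = sqrt(C1 + z^2)


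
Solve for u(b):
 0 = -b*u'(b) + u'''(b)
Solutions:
 u(b) = C1 + Integral(C2*airyai(b) + C3*airybi(b), b)


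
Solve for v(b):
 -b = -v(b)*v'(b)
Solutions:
 v(b) = -sqrt(C1 + b^2)
 v(b) = sqrt(C1 + b^2)


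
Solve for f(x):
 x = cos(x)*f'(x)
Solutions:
 f(x) = C1 + Integral(x/cos(x), x)


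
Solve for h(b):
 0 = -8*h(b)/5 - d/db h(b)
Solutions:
 h(b) = C1*exp(-8*b/5)


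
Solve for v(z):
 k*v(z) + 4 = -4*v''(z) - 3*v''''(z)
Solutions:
 v(z) = C1*exp(-sqrt(3)*z*sqrt(-sqrt(4 - 3*k) - 2)/3) + C2*exp(sqrt(3)*z*sqrt(-sqrt(4 - 3*k) - 2)/3) + C3*exp(-sqrt(3)*z*sqrt(sqrt(4 - 3*k) - 2)/3) + C4*exp(sqrt(3)*z*sqrt(sqrt(4 - 3*k) - 2)/3) - 4/k


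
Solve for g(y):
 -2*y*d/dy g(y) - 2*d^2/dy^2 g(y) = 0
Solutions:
 g(y) = C1 + C2*erf(sqrt(2)*y/2)


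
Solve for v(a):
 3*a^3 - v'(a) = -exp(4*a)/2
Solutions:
 v(a) = C1 + 3*a^4/4 + exp(4*a)/8


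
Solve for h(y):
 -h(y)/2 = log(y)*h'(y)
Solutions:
 h(y) = C1*exp(-li(y)/2)


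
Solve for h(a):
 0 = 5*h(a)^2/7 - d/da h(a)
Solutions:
 h(a) = -7/(C1 + 5*a)


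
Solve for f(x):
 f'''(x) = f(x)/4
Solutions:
 f(x) = C3*exp(2^(1/3)*x/2) + (C1*sin(2^(1/3)*sqrt(3)*x/4) + C2*cos(2^(1/3)*sqrt(3)*x/4))*exp(-2^(1/3)*x/4)


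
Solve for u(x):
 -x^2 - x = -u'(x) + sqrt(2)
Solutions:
 u(x) = C1 + x^3/3 + x^2/2 + sqrt(2)*x


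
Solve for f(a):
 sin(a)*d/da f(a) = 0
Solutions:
 f(a) = C1


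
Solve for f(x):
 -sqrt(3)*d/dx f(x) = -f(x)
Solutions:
 f(x) = C1*exp(sqrt(3)*x/3)


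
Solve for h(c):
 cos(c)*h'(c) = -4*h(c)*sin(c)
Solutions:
 h(c) = C1*cos(c)^4


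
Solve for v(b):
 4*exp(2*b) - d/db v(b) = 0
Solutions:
 v(b) = C1 + 2*exp(2*b)


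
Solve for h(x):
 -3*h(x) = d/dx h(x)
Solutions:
 h(x) = C1*exp(-3*x)


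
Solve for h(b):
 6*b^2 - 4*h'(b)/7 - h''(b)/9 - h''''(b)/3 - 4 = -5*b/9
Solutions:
 h(b) = C1 + C2*exp(7^(1/3)*b*(-7/(162 + sqrt(26293))^(1/3) + 7^(1/3)*(162 + sqrt(26293))^(1/3))/42)*sin(sqrt(3)*7^(1/3)*b*(7/(162 + sqrt(26293))^(1/3) + 7^(1/3)*(162 + sqrt(26293))^(1/3))/42) + C3*exp(7^(1/3)*b*(-7/(162 + sqrt(26293))^(1/3) + 7^(1/3)*(162 + sqrt(26293))^(1/3))/42)*cos(sqrt(3)*7^(1/3)*b*(7/(162 + sqrt(26293))^(1/3) + 7^(1/3)*(162 + sqrt(26293))^(1/3))/42) + C4*exp(-7^(1/3)*b*(-7/(162 + sqrt(26293))^(1/3) + 7^(1/3)*(162 + sqrt(26293))^(1/3))/21) + 7*b^3/2 - 14*b^2/9 - 518*b/81


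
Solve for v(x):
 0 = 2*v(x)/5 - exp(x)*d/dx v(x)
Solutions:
 v(x) = C1*exp(-2*exp(-x)/5)


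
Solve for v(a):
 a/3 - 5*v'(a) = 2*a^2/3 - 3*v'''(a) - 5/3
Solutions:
 v(a) = C1 + C2*exp(-sqrt(15)*a/3) + C3*exp(sqrt(15)*a/3) - 2*a^3/45 + a^2/30 + 13*a/75


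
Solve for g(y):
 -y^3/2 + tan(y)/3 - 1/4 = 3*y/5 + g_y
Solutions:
 g(y) = C1 - y^4/8 - 3*y^2/10 - y/4 - log(cos(y))/3


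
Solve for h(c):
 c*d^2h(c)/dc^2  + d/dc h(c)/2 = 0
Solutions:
 h(c) = C1 + C2*sqrt(c)


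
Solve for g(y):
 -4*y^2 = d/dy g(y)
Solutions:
 g(y) = C1 - 4*y^3/3


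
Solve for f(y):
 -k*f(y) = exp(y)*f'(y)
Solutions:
 f(y) = C1*exp(k*exp(-y))


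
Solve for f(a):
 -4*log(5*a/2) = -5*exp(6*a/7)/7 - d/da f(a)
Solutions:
 f(a) = C1 + 4*a*log(a) + 4*a*(-1 - log(2) + log(5)) - 5*exp(6*a/7)/6


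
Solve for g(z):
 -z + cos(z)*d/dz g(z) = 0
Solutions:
 g(z) = C1 + Integral(z/cos(z), z)


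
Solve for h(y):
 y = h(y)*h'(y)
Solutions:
 h(y) = -sqrt(C1 + y^2)
 h(y) = sqrt(C1 + y^2)


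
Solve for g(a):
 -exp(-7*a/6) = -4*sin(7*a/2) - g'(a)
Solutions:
 g(a) = C1 + 8*cos(7*a/2)/7 - 6*exp(-7*a/6)/7


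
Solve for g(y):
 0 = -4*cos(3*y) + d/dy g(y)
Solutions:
 g(y) = C1 + 4*sin(3*y)/3


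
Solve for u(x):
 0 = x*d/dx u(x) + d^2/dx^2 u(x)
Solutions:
 u(x) = C1 + C2*erf(sqrt(2)*x/2)


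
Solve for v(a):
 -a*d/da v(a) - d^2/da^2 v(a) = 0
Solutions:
 v(a) = C1 + C2*erf(sqrt(2)*a/2)


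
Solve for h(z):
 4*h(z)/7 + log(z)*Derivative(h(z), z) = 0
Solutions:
 h(z) = C1*exp(-4*li(z)/7)


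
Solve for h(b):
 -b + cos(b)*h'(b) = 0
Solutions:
 h(b) = C1 + Integral(b/cos(b), b)


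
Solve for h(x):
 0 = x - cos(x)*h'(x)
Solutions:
 h(x) = C1 + Integral(x/cos(x), x)


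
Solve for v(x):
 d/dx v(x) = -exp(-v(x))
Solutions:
 v(x) = log(C1 - x)


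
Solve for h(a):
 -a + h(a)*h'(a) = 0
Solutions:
 h(a) = -sqrt(C1 + a^2)
 h(a) = sqrt(C1 + a^2)


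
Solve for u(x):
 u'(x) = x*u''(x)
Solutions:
 u(x) = C1 + C2*x^2


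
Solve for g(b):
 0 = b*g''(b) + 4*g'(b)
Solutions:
 g(b) = C1 + C2/b^3


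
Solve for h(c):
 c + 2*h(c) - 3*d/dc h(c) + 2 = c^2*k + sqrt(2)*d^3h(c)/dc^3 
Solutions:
 h(c) = C1*exp(-c*(-2^(5/6)/(sqrt(2) + sqrt(sqrt(2) + 2))^(1/3) + 2^(2/3)*(sqrt(2) + sqrt(sqrt(2) + 2))^(1/3))/4)*sin(sqrt(3)*c*(2^(5/6)/(sqrt(2) + sqrt(sqrt(2) + 2))^(1/3) + 2^(2/3)*(sqrt(2) + sqrt(sqrt(2) + 2))^(1/3))/4) + C2*exp(-c*(-2^(5/6)/(sqrt(2) + sqrt(sqrt(2) + 2))^(1/3) + 2^(2/3)*(sqrt(2) + sqrt(sqrt(2) + 2))^(1/3))/4)*cos(sqrt(3)*c*(2^(5/6)/(sqrt(2) + sqrt(sqrt(2) + 2))^(1/3) + 2^(2/3)*(sqrt(2) + sqrt(sqrt(2) + 2))^(1/3))/4) + C3*exp(c*(-2^(5/6)/(sqrt(2) + sqrt(sqrt(2) + 2))^(1/3) + 2^(2/3)*(sqrt(2) + sqrt(sqrt(2) + 2))^(1/3))/2) + c^2*k/2 + 3*c*k/2 - c/2 + 9*k/4 - 7/4


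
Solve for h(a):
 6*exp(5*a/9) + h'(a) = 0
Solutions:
 h(a) = C1 - 54*exp(5*a/9)/5


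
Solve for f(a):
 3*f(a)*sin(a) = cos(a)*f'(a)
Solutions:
 f(a) = C1/cos(a)^3


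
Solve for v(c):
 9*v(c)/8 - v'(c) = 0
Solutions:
 v(c) = C1*exp(9*c/8)


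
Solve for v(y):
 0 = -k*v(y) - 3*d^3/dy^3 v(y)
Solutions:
 v(y) = C1*exp(3^(2/3)*y*(-k)^(1/3)/3) + C2*exp(y*(-k)^(1/3)*(-3^(2/3) + 3*3^(1/6)*I)/6) + C3*exp(-y*(-k)^(1/3)*(3^(2/3) + 3*3^(1/6)*I)/6)


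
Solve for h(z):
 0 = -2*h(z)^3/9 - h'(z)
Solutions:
 h(z) = -3*sqrt(2)*sqrt(-1/(C1 - 2*z))/2
 h(z) = 3*sqrt(2)*sqrt(-1/(C1 - 2*z))/2


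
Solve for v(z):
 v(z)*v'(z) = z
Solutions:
 v(z) = -sqrt(C1 + z^2)
 v(z) = sqrt(C1 + z^2)


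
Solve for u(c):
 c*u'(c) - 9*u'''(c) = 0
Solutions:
 u(c) = C1 + Integral(C2*airyai(3^(1/3)*c/3) + C3*airybi(3^(1/3)*c/3), c)


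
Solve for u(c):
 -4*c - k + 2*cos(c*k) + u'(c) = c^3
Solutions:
 u(c) = C1 + c^4/4 + 2*c^2 + c*k - 2*sin(c*k)/k


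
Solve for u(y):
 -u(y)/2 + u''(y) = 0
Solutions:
 u(y) = C1*exp(-sqrt(2)*y/2) + C2*exp(sqrt(2)*y/2)


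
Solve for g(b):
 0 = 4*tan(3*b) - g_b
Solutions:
 g(b) = C1 - 4*log(cos(3*b))/3


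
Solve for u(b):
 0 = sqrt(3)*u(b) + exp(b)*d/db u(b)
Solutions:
 u(b) = C1*exp(sqrt(3)*exp(-b))


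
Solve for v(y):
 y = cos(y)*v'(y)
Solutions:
 v(y) = C1 + Integral(y/cos(y), y)


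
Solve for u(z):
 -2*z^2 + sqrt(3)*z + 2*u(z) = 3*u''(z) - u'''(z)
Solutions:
 u(z) = z^2 - sqrt(3)*z/2 + (C1 + C2*exp(-sqrt(3)*z) + C3*exp(sqrt(3)*z))*exp(z) + 3


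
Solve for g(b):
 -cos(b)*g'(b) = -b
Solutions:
 g(b) = C1 + Integral(b/cos(b), b)


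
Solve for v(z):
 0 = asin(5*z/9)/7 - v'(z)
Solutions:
 v(z) = C1 + z*asin(5*z/9)/7 + sqrt(81 - 25*z^2)/35


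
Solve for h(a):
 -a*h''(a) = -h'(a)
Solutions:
 h(a) = C1 + C2*a^2


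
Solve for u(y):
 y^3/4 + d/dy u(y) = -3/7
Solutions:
 u(y) = C1 - y^4/16 - 3*y/7


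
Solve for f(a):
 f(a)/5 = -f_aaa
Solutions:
 f(a) = C3*exp(-5^(2/3)*a/5) + (C1*sin(sqrt(3)*5^(2/3)*a/10) + C2*cos(sqrt(3)*5^(2/3)*a/10))*exp(5^(2/3)*a/10)


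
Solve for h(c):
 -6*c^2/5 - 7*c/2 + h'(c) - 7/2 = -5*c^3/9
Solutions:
 h(c) = C1 - 5*c^4/36 + 2*c^3/5 + 7*c^2/4 + 7*c/2


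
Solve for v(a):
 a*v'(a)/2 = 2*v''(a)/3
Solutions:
 v(a) = C1 + C2*erfi(sqrt(6)*a/4)


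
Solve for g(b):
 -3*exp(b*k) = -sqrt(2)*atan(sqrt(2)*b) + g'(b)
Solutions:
 g(b) = C1 + sqrt(2)*(b*atan(sqrt(2)*b) - sqrt(2)*log(2*b^2 + 1)/4) - 3*Piecewise((exp(b*k)/k, Ne(k, 0)), (b, True))


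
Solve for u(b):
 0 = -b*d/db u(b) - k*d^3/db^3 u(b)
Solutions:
 u(b) = C1 + Integral(C2*airyai(b*(-1/k)^(1/3)) + C3*airybi(b*(-1/k)^(1/3)), b)


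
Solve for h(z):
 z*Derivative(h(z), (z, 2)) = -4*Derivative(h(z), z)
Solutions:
 h(z) = C1 + C2/z^3


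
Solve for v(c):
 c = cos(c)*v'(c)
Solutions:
 v(c) = C1 + Integral(c/cos(c), c)


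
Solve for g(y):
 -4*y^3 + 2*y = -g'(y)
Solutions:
 g(y) = C1 + y^4 - y^2


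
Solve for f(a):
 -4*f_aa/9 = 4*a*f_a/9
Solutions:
 f(a) = C1 + C2*erf(sqrt(2)*a/2)


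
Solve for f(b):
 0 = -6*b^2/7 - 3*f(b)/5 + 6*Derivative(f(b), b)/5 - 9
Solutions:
 f(b) = C1*exp(b/2) - 10*b^2/7 - 40*b/7 - 185/7


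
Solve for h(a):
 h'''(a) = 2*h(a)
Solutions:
 h(a) = C3*exp(2^(1/3)*a) + (C1*sin(2^(1/3)*sqrt(3)*a/2) + C2*cos(2^(1/3)*sqrt(3)*a/2))*exp(-2^(1/3)*a/2)


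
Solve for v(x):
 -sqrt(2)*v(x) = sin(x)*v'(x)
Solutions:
 v(x) = C1*(cos(x) + 1)^(sqrt(2)/2)/(cos(x) - 1)^(sqrt(2)/2)


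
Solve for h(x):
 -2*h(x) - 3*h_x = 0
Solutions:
 h(x) = C1*exp(-2*x/3)


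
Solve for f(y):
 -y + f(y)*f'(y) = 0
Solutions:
 f(y) = -sqrt(C1 + y^2)
 f(y) = sqrt(C1 + y^2)


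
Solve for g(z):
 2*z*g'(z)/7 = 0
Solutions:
 g(z) = C1


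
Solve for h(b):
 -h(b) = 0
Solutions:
 h(b) = 0


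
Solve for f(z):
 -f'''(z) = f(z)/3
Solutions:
 f(z) = C3*exp(-3^(2/3)*z/3) + (C1*sin(3^(1/6)*z/2) + C2*cos(3^(1/6)*z/2))*exp(3^(2/3)*z/6)


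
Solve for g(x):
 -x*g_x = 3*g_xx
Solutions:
 g(x) = C1 + C2*erf(sqrt(6)*x/6)


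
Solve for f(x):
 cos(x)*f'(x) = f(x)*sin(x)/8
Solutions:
 f(x) = C1/cos(x)^(1/8)


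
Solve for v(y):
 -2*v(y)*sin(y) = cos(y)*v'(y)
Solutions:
 v(y) = C1*cos(y)^2


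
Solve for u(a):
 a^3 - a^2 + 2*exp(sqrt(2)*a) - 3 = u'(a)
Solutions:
 u(a) = C1 + a^4/4 - a^3/3 - 3*a + sqrt(2)*exp(sqrt(2)*a)


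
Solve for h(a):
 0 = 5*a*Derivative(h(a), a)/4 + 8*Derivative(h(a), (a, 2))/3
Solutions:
 h(a) = C1 + C2*erf(sqrt(15)*a/8)


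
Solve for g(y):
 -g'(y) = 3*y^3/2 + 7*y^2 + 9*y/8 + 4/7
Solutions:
 g(y) = C1 - 3*y^4/8 - 7*y^3/3 - 9*y^2/16 - 4*y/7


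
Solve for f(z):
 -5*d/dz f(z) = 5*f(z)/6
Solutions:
 f(z) = C1*exp(-z/6)


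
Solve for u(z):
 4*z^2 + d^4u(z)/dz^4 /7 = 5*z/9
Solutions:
 u(z) = C1 + C2*z + C3*z^2 + C4*z^3 - 7*z^6/90 + 7*z^5/216


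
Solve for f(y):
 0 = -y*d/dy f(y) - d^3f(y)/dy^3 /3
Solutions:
 f(y) = C1 + Integral(C2*airyai(-3^(1/3)*y) + C3*airybi(-3^(1/3)*y), y)


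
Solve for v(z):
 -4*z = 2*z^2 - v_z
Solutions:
 v(z) = C1 + 2*z^3/3 + 2*z^2


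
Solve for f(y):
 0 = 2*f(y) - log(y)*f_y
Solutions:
 f(y) = C1*exp(2*li(y))


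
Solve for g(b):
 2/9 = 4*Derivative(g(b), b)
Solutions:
 g(b) = C1 + b/18


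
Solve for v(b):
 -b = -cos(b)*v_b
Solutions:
 v(b) = C1 + Integral(b/cos(b), b)


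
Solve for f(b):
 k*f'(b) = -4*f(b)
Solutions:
 f(b) = C1*exp(-4*b/k)


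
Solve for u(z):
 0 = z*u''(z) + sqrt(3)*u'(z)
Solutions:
 u(z) = C1 + C2*z^(1 - sqrt(3))


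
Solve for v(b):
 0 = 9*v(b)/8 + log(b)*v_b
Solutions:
 v(b) = C1*exp(-9*li(b)/8)


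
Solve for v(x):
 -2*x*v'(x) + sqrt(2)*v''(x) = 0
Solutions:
 v(x) = C1 + C2*erfi(2^(3/4)*x/2)


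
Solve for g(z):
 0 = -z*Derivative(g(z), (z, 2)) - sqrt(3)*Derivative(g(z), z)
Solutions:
 g(z) = C1 + C2*z^(1 - sqrt(3))


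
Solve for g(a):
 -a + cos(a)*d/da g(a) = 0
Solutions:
 g(a) = C1 + Integral(a/cos(a), a)


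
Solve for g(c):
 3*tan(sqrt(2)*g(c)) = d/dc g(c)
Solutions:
 g(c) = sqrt(2)*(pi - asin(C1*exp(3*sqrt(2)*c)))/2
 g(c) = sqrt(2)*asin(C1*exp(3*sqrt(2)*c))/2


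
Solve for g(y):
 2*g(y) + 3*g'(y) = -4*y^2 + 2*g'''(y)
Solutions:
 g(y) = C1*exp(-2^(1/3)*y*(2^(1/3)/(sqrt(2) + 2)^(1/3) + (sqrt(2) + 2)^(1/3))/4)*sin(2^(1/3)*sqrt(3)*y*(-(sqrt(2) + 2)^(1/3) + 2^(1/3)/(sqrt(2) + 2)^(1/3))/4) + C2*exp(-2^(1/3)*y*(2^(1/3)/(sqrt(2) + 2)^(1/3) + (sqrt(2) + 2)^(1/3))/4)*cos(2^(1/3)*sqrt(3)*y*(-(sqrt(2) + 2)^(1/3) + 2^(1/3)/(sqrt(2) + 2)^(1/3))/4) + C3*exp(2^(1/3)*y*(2^(1/3)/(sqrt(2) + 2)^(1/3) + (sqrt(2) + 2)^(1/3))/2) - 2*y^2 + 6*y - 9


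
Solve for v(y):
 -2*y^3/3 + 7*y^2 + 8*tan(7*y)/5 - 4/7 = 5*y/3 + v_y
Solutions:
 v(y) = C1 - y^4/6 + 7*y^3/3 - 5*y^2/6 - 4*y/7 - 8*log(cos(7*y))/35


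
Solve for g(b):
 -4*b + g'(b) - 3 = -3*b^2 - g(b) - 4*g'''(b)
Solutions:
 g(b) = C3*exp(-b/2) - 3*b^2 + 10*b + (C1*sin(sqrt(7)*b/4) + C2*cos(sqrt(7)*b/4))*exp(b/4) - 7


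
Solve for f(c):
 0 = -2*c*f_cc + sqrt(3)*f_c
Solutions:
 f(c) = C1 + C2*c^(sqrt(3)/2 + 1)


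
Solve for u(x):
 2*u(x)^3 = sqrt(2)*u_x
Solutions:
 u(x) = -sqrt(2)*sqrt(-1/(C1 + sqrt(2)*x))/2
 u(x) = sqrt(2)*sqrt(-1/(C1 + sqrt(2)*x))/2


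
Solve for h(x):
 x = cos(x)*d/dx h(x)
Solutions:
 h(x) = C1 + Integral(x/cos(x), x)


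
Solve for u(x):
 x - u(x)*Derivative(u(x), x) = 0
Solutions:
 u(x) = -sqrt(C1 + x^2)
 u(x) = sqrt(C1 + x^2)


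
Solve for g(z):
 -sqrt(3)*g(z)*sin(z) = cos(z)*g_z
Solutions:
 g(z) = C1*cos(z)^(sqrt(3))


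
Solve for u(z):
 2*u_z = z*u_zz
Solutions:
 u(z) = C1 + C2*z^3


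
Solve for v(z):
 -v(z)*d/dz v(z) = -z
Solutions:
 v(z) = -sqrt(C1 + z^2)
 v(z) = sqrt(C1 + z^2)


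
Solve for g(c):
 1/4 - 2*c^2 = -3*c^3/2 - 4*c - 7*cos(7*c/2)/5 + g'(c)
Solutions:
 g(c) = C1 + 3*c^4/8 - 2*c^3/3 + 2*c^2 + c/4 + 2*sin(7*c/2)/5


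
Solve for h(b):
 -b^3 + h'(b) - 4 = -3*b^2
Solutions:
 h(b) = C1 + b^4/4 - b^3 + 4*b


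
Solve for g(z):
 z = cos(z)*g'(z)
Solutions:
 g(z) = C1 + Integral(z/cos(z), z)


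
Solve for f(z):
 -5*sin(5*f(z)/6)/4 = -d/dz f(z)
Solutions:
 -5*z/4 + 3*log(cos(5*f(z)/6) - 1)/5 - 3*log(cos(5*f(z)/6) + 1)/5 = C1


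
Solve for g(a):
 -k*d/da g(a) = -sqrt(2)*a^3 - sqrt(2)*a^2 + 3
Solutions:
 g(a) = C1 + sqrt(2)*a^4/(4*k) + sqrt(2)*a^3/(3*k) - 3*a/k


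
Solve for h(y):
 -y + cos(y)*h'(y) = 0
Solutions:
 h(y) = C1 + Integral(y/cos(y), y)


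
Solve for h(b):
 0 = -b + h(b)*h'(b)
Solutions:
 h(b) = -sqrt(C1 + b^2)
 h(b) = sqrt(C1 + b^2)


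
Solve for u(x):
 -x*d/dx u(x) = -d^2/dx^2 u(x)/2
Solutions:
 u(x) = C1 + C2*erfi(x)


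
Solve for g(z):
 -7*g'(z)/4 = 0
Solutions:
 g(z) = C1


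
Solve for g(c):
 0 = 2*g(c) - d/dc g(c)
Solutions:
 g(c) = C1*exp(2*c)


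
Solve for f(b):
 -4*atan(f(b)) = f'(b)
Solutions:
 Integral(1/atan(_y), (_y, f(b))) = C1 - 4*b


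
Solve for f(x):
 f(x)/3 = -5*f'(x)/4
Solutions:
 f(x) = C1*exp(-4*x/15)


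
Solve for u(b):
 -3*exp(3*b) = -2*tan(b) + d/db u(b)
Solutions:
 u(b) = C1 - exp(3*b) - 2*log(cos(b))


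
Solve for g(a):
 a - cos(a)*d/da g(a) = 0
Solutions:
 g(a) = C1 + Integral(a/cos(a), a)


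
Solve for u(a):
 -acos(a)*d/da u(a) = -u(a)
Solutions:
 u(a) = C1*exp(Integral(1/acos(a), a))


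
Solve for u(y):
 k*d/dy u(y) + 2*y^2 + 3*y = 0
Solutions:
 u(y) = C1 - 2*y^3/(3*k) - 3*y^2/(2*k)


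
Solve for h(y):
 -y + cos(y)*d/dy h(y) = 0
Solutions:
 h(y) = C1 + Integral(y/cos(y), y)


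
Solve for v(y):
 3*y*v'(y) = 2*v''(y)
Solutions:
 v(y) = C1 + C2*erfi(sqrt(3)*y/2)


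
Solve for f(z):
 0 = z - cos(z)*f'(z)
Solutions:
 f(z) = C1 + Integral(z/cos(z), z)


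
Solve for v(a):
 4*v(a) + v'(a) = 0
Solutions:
 v(a) = C1*exp(-4*a)


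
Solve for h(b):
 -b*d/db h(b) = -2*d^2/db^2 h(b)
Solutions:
 h(b) = C1 + C2*erfi(b/2)


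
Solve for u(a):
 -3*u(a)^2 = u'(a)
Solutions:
 u(a) = 1/(C1 + 3*a)


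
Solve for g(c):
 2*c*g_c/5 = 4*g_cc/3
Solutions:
 g(c) = C1 + C2*erfi(sqrt(15)*c/10)


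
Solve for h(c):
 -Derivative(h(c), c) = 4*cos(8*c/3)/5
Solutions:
 h(c) = C1 - 3*sin(8*c/3)/10


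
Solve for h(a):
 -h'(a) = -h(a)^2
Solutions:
 h(a) = -1/(C1 + a)


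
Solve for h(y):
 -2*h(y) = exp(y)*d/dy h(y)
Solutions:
 h(y) = C1*exp(2*exp(-y))


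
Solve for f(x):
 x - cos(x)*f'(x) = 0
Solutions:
 f(x) = C1 + Integral(x/cos(x), x)


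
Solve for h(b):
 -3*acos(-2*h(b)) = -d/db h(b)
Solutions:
 Integral(1/acos(-2*_y), (_y, h(b))) = C1 + 3*b


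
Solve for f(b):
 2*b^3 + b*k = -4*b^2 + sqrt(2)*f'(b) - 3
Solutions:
 f(b) = C1 + sqrt(2)*b^4/4 + 2*sqrt(2)*b^3/3 + sqrt(2)*b^2*k/4 + 3*sqrt(2)*b/2


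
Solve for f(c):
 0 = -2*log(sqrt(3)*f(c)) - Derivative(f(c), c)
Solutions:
 Integral(1/(2*log(_y) + log(3)), (_y, f(c))) = C1 - c


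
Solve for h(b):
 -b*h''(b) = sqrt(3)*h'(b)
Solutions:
 h(b) = C1 + C2*b^(1 - sqrt(3))


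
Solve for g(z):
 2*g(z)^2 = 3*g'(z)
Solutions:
 g(z) = -3/(C1 + 2*z)


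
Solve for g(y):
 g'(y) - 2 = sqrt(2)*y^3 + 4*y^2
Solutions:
 g(y) = C1 + sqrt(2)*y^4/4 + 4*y^3/3 + 2*y


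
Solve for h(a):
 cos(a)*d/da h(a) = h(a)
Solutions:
 h(a) = C1*sqrt(sin(a) + 1)/sqrt(sin(a) - 1)


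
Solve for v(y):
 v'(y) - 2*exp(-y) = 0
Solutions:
 v(y) = C1 - 2*exp(-y)


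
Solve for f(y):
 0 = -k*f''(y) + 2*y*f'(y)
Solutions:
 f(y) = C1 + C2*erf(y*sqrt(-1/k))/sqrt(-1/k)


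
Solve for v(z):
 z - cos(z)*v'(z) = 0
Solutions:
 v(z) = C1 + Integral(z/cos(z), z)


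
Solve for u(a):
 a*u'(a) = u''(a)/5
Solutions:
 u(a) = C1 + C2*erfi(sqrt(10)*a/2)


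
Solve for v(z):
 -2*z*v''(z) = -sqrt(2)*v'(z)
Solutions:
 v(z) = C1 + C2*z^(sqrt(2)/2 + 1)


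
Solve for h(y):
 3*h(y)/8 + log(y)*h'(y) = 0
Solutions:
 h(y) = C1*exp(-3*li(y)/8)


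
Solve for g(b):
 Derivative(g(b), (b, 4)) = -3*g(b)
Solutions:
 g(b) = (C1*sin(sqrt(2)*3^(1/4)*b/2) + C2*cos(sqrt(2)*3^(1/4)*b/2))*exp(-sqrt(2)*3^(1/4)*b/2) + (C3*sin(sqrt(2)*3^(1/4)*b/2) + C4*cos(sqrt(2)*3^(1/4)*b/2))*exp(sqrt(2)*3^(1/4)*b/2)


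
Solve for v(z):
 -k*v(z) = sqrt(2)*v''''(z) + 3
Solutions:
 v(z) = C1*exp(-2^(7/8)*z*(-k)^(1/4)/2) + C2*exp(2^(7/8)*z*(-k)^(1/4)/2) + C3*exp(-2^(7/8)*I*z*(-k)^(1/4)/2) + C4*exp(2^(7/8)*I*z*(-k)^(1/4)/2) - 3/k


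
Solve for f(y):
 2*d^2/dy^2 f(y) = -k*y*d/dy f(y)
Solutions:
 f(y) = Piecewise((-sqrt(pi)*C1*erf(sqrt(k)*y/2)/sqrt(k) - C2, (k > 0) | (k < 0)), (-C1*y - C2, True))


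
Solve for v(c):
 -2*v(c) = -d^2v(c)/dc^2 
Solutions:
 v(c) = C1*exp(-sqrt(2)*c) + C2*exp(sqrt(2)*c)


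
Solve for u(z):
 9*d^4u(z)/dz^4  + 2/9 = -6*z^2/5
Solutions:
 u(z) = C1 + C2*z + C3*z^2 + C4*z^3 - z^6/2700 - z^4/972


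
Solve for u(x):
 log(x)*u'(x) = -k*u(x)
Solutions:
 u(x) = C1*exp(-k*li(x))


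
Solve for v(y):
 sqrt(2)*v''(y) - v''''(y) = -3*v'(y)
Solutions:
 v(y) = C1 + C2*exp(-y*(2*2^(5/6)*3^(2/3)/(sqrt(3)*sqrt(243 - 8*sqrt(2)) + 27)^(1/3) + 12^(1/3)*(sqrt(3)*sqrt(243 - 8*sqrt(2)) + 27)^(1/3))/12)*sin(3^(1/6)*y*(-6*2^(5/6)/(sqrt(3)*sqrt(243 - 8*sqrt(2)) + 27)^(1/3) + 6^(2/3)*(sqrt(3)*sqrt(243 - 8*sqrt(2)) + 27)^(1/3))/12) + C3*exp(-y*(2*2^(5/6)*3^(2/3)/(sqrt(3)*sqrt(243 - 8*sqrt(2)) + 27)^(1/3) + 12^(1/3)*(sqrt(3)*sqrt(243 - 8*sqrt(2)) + 27)^(1/3))/12)*cos(3^(1/6)*y*(-6*2^(5/6)/(sqrt(3)*sqrt(243 - 8*sqrt(2)) + 27)^(1/3) + 6^(2/3)*(sqrt(3)*sqrt(243 - 8*sqrt(2)) + 27)^(1/3))/12) + C4*exp(y*(2*2^(5/6)*3^(2/3)/(sqrt(3)*sqrt(243 - 8*sqrt(2)) + 27)^(1/3) + 12^(1/3)*(sqrt(3)*sqrt(243 - 8*sqrt(2)) + 27)^(1/3))/6)


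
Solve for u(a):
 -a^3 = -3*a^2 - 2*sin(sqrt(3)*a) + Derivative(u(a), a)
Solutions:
 u(a) = C1 - a^4/4 + a^3 - 2*sqrt(3)*cos(sqrt(3)*a)/3


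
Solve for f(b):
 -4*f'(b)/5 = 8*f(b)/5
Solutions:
 f(b) = C1*exp(-2*b)


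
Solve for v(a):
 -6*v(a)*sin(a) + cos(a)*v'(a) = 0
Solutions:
 v(a) = C1/cos(a)^6


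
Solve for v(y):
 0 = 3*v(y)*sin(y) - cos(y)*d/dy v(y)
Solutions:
 v(y) = C1/cos(y)^3


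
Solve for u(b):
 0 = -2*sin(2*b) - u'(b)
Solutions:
 u(b) = C1 + cos(2*b)


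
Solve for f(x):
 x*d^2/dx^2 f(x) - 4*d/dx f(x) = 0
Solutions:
 f(x) = C1 + C2*x^5


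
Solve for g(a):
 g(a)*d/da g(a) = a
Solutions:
 g(a) = -sqrt(C1 + a^2)
 g(a) = sqrt(C1 + a^2)


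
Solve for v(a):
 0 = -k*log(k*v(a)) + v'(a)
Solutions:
 li(k*v(a))/k = C1 + a*k


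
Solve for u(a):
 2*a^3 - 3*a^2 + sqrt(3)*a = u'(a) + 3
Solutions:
 u(a) = C1 + a^4/2 - a^3 + sqrt(3)*a^2/2 - 3*a


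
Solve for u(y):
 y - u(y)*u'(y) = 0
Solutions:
 u(y) = -sqrt(C1 + y^2)
 u(y) = sqrt(C1 + y^2)


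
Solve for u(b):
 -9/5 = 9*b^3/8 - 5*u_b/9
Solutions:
 u(b) = C1 + 81*b^4/160 + 81*b/25


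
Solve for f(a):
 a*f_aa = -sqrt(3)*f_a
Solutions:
 f(a) = C1 + C2*a^(1 - sqrt(3))


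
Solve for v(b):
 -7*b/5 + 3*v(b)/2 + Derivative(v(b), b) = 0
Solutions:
 v(b) = C1*exp(-3*b/2) + 14*b/15 - 28/45


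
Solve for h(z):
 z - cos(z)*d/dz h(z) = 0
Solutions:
 h(z) = C1 + Integral(z/cos(z), z)


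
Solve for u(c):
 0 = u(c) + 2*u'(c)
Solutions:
 u(c) = C1*exp(-c/2)


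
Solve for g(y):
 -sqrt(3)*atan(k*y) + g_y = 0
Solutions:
 g(y) = C1 + sqrt(3)*Piecewise((y*atan(k*y) - log(k^2*y^2 + 1)/(2*k), Ne(k, 0)), (0, True))


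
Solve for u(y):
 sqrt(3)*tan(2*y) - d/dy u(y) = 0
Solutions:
 u(y) = C1 - sqrt(3)*log(cos(2*y))/2


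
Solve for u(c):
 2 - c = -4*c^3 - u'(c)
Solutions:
 u(c) = C1 - c^4 + c^2/2 - 2*c


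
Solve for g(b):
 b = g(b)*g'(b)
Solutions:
 g(b) = -sqrt(C1 + b^2)
 g(b) = sqrt(C1 + b^2)


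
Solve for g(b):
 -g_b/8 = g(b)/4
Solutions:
 g(b) = C1*exp(-2*b)


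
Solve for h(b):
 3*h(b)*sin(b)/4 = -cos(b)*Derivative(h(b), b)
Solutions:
 h(b) = C1*cos(b)^(3/4)


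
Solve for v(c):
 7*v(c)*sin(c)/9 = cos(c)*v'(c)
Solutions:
 v(c) = C1/cos(c)^(7/9)


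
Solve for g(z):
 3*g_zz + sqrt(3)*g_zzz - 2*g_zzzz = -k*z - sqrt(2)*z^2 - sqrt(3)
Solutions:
 g(z) = C1 + C2*z + C3*exp(-sqrt(3)*z/2) + C4*exp(sqrt(3)*z) - sqrt(2)*z^4/36 + z^3*(-3*k + 2*sqrt(6))/54 + z^2*(sqrt(3)*k - 6*sqrt(2) - 3*sqrt(3))/18


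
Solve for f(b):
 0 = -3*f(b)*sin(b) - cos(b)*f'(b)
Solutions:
 f(b) = C1*cos(b)^3


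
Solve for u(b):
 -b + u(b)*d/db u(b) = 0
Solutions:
 u(b) = -sqrt(C1 + b^2)
 u(b) = sqrt(C1 + b^2)


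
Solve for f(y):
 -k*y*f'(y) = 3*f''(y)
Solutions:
 f(y) = Piecewise((-sqrt(6)*sqrt(pi)*C1*erf(sqrt(6)*sqrt(k)*y/6)/(2*sqrt(k)) - C2, (k > 0) | (k < 0)), (-C1*y - C2, True))


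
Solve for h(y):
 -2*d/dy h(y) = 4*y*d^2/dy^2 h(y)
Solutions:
 h(y) = C1 + C2*sqrt(y)


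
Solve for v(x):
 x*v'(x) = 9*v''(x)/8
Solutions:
 v(x) = C1 + C2*erfi(2*x/3)


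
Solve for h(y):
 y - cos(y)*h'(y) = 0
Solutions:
 h(y) = C1 + Integral(y/cos(y), y)


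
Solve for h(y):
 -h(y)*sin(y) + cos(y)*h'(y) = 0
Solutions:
 h(y) = C1/cos(y)


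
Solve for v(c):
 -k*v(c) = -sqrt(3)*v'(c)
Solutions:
 v(c) = C1*exp(sqrt(3)*c*k/3)


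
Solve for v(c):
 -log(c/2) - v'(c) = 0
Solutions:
 v(c) = C1 - c*log(c) + c*log(2) + c


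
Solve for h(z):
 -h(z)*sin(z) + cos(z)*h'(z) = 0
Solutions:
 h(z) = C1/cos(z)


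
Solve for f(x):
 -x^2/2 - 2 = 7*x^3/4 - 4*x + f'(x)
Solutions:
 f(x) = C1 - 7*x^4/16 - x^3/6 + 2*x^2 - 2*x


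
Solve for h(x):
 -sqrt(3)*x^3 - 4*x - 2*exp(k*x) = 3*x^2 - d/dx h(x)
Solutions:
 h(x) = C1 + sqrt(3)*x^4/4 + x^3 + 2*x^2 + 2*exp(k*x)/k
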